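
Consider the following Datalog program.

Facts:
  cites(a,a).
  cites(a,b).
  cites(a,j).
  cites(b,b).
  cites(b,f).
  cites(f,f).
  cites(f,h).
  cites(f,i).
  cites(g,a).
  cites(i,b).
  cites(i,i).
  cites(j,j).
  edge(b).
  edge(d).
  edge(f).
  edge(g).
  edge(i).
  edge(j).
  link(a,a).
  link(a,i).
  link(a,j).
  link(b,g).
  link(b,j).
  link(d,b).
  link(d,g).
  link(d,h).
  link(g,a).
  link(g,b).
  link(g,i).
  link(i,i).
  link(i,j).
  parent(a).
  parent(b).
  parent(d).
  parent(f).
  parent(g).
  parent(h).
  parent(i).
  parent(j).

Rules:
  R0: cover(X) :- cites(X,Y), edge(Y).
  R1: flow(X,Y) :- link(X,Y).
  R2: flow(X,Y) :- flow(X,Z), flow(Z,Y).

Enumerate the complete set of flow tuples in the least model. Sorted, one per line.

flow(a,a)
flow(a,i)
flow(a,j)
flow(b,a)
flow(b,b)
flow(b,g)
flow(b,i)
flow(b,j)
flow(d,a)
flow(d,b)
flow(d,g)
flow(d,h)
flow(d,i)
flow(d,j)
flow(g,a)
flow(g,b)
flow(g,g)
flow(g,i)
flow(g,j)
flow(i,i)
flow(i,j)

round 1: derive flow(a,a) via R1 from link(a,a)
round 1: derive flow(a,i) via R1 from link(a,i)
round 1: derive flow(a,j) via R1 from link(a,j)
round 1: derive flow(b,g) via R1 from link(b,g)
round 1: derive flow(b,j) via R1 from link(b,j)
round 1: derive flow(d,b) via R1 from link(d,b)
round 1: derive flow(d,g) via R1 from link(d,g)
round 1: derive flow(d,h) via R1 from link(d,h)
round 1: derive flow(g,a) via R1 from link(g,a)
round 1: derive flow(g,b) via R1 from link(g,b)
round 1: derive flow(g,i) via R1 from link(g,i)
round 1: derive flow(i,i) via R1 from link(i,i)
round 1: derive flow(i,j) via R1 from link(i,j)
round 2: derive flow(b,a) via R2 from flow(b,g), flow(g,a)
round 2: derive flow(b,b) via R2 from flow(b,g), flow(g,b)
round 2: derive flow(b,i) via R2 from flow(b,g), flow(g,i)
round 2: derive flow(d,a) via R2 from flow(d,g), flow(g,a)
round 2: derive flow(d,i) via R2 from flow(d,g), flow(g,i)
round 2: derive flow(d,j) via R2 from flow(d,b), flow(b,j)
round 2: derive flow(g,g) via R2 from flow(g,b), flow(b,g)
round 2: derive flow(g,j) via R2 from flow(g,a), flow(a,j)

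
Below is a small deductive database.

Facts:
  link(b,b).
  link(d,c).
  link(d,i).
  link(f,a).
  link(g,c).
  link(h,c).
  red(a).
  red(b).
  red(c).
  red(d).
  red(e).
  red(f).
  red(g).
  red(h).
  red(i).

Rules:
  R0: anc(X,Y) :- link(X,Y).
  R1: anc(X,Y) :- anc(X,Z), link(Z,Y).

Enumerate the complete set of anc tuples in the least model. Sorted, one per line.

anc(b,b)
anc(d,c)
anc(d,i)
anc(f,a)
anc(g,c)
anc(h,c)

round 1: derive anc(b,b) via R0 from link(b,b)
round 1: derive anc(d,c) via R0 from link(d,c)
round 1: derive anc(d,i) via R0 from link(d,i)
round 1: derive anc(f,a) via R0 from link(f,a)
round 1: derive anc(g,c) via R0 from link(g,c)
round 1: derive anc(h,c) via R0 from link(h,c)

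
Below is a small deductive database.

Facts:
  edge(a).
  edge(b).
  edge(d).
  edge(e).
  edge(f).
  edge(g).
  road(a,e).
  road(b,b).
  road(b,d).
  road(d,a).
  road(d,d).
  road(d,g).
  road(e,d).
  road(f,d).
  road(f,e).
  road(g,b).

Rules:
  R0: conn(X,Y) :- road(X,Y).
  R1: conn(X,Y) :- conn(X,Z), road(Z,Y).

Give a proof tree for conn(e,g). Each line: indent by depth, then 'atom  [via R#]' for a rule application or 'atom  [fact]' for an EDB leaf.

conn(e,g)  [via R1]
  conn(e,d)  [via R0]
    road(e,d)  [fact]
  road(d,g)  [fact]

round 1: derive conn(a,e) via R0 from road(a,e)
round 1: derive conn(b,b) via R0 from road(b,b)
round 1: derive conn(b,d) via R0 from road(b,d)
round 1: derive conn(d,a) via R0 from road(d,a)
round 1: derive conn(d,d) via R0 from road(d,d)
round 1: derive conn(d,g) via R0 from road(d,g)
round 1: derive conn(e,d) via R0 from road(e,d)
round 1: derive conn(f,d) via R0 from road(f,d)
round 1: derive conn(f,e) via R0 from road(f,e)
round 1: derive conn(g,b) via R0 from road(g,b)
round 2: derive conn(a,d) via R1 from conn(a,e), road(e,d)
round 2: derive conn(b,a) via R1 from conn(b,d), road(d,a)
round 2: derive conn(b,g) via R1 from conn(b,d), road(d,g)
round 2: derive conn(d,b) via R1 from conn(d,g), road(g,b)
round 2: derive conn(d,e) via R1 from conn(d,a), road(a,e)
round 2: derive conn(e,a) via R1 from conn(e,d), road(d,a)
round 2: derive conn(e,g) via R1 from conn(e,d), road(d,g)
round 2: derive conn(f,a) via R1 from conn(f,d), road(d,a)
round 2: derive conn(f,g) via R1 from conn(f,d), road(d,g)
round 2: derive conn(g,d) via R1 from conn(g,b), road(b,d)
round 3: derive conn(a,a) via R1 from conn(a,d), road(d,a)
round 3: derive conn(a,g) via R1 from conn(a,d), road(d,g)
round 3: derive conn(b,e) via R1 from conn(b,a), road(a,e)
round 3: derive conn(e,b) via R1 from conn(e,g), road(g,b)
round 3: derive conn(e,e) via R1 from conn(e,a), road(a,e)
round 3: derive conn(f,b) via R1 from conn(f,g), road(g,b)
round 3: derive conn(g,a) via R1 from conn(g,d), road(d,a)
round 3: derive conn(g,g) via R1 from conn(g,d), road(d,g)
round 4: derive conn(a,b) via R1 from conn(a,g), road(g,b)
round 4: derive conn(g,e) via R1 from conn(g,a), road(a,e)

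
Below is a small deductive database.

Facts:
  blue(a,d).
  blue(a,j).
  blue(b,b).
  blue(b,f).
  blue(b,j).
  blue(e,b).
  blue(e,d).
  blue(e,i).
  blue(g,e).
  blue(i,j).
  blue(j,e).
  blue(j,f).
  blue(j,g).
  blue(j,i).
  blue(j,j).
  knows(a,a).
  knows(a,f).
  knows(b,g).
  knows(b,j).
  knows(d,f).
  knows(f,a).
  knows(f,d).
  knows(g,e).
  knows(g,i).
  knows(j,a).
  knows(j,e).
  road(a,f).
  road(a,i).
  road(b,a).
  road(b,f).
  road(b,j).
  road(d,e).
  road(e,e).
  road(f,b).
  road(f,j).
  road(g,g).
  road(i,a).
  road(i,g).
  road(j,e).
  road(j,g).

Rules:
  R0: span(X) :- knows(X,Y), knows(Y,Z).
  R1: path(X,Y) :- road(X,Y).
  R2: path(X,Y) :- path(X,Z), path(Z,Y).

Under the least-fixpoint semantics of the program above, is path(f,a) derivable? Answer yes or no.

yes

round 1: derive path(a,f) via R1 from road(a,f)
round 1: derive path(a,i) via R1 from road(a,i)
round 1: derive path(b,a) via R1 from road(b,a)
round 1: derive path(b,f) via R1 from road(b,f)
round 1: derive path(b,j) via R1 from road(b,j)
round 1: derive path(d,e) via R1 from road(d,e)
round 1: derive path(e,e) via R1 from road(e,e)
round 1: derive path(f,b) via R1 from road(f,b)
round 1: derive path(f,j) via R1 from road(f,j)
round 1: derive path(g,g) via R1 from road(g,g)
round 1: derive path(i,a) via R1 from road(i,a)
round 1: derive path(i,g) via R1 from road(i,g)
round 1: derive path(j,e) via R1 from road(j,e)
round 1: derive path(j,g) via R1 from road(j,g)
round 2: derive path(a,a) via R2 from path(a,i), path(i,a)
round 2: derive path(a,b) via R2 from path(a,f), path(f,b)
round 2: derive path(a,g) via R2 from path(a,i), path(i,g)
round 2: derive path(a,j) via R2 from path(a,f), path(f,j)
round 2: derive path(b,b) via R2 from path(b,f), path(f,b)
round 2: derive path(b,e) via R2 from path(b,j), path(j,e)
round 2: derive path(b,g) via R2 from path(b,j), path(j,g)
round 2: derive path(b,i) via R2 from path(b,a), path(a,i)
round 2: derive path(f,a) via R2 from path(f,b), path(b,a)
round 2: derive path(f,e) via R2 from path(f,j), path(j,e)
round 2: derive path(f,f) via R2 from path(f,b), path(b,f)
round 2: derive path(f,g) via R2 from path(f,j), path(j,g)
round 2: derive path(i,f) via R2 from path(i,a), path(a,f)
round 2: derive path(i,i) via R2 from path(i,a), path(a,i)
round 3: derive path(a,e) via R2 from path(a,b), path(b,e)
round 3: derive path(f,i) via R2 from path(f,a), path(a,i)
round 3: derive path(i,b) via R2 from path(i,a), path(a,b)
round 3: derive path(i,e) via R2 from path(i,f), path(f,e)
round 3: derive path(i,j) via R2 from path(i,a), path(a,j)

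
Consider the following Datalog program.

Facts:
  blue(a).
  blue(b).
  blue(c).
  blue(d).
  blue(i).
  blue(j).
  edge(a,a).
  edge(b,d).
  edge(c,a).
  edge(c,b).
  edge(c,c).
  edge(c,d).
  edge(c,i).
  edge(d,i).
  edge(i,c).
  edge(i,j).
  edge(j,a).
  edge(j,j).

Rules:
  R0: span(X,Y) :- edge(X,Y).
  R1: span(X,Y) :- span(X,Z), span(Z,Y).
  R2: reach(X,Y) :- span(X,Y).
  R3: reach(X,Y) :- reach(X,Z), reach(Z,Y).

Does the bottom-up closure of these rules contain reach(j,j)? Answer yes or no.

round 1: derive span(a,a) via R0 from edge(a,a)
round 1: derive span(b,d) via R0 from edge(b,d)
round 1: derive span(c,a) via R0 from edge(c,a)
round 1: derive span(c,b) via R0 from edge(c,b)
round 1: derive span(c,c) via R0 from edge(c,c)
round 1: derive span(c,d) via R0 from edge(c,d)
round 1: derive span(c,i) via R0 from edge(c,i)
round 1: derive span(d,i) via R0 from edge(d,i)
round 1: derive span(i,c) via R0 from edge(i,c)
round 1: derive span(i,j) via R0 from edge(i,j)
round 1: derive span(j,a) via R0 from edge(j,a)
round 1: derive span(j,j) via R0 from edge(j,j)
round 2: derive span(b,i) via R1 from span(b,d), span(d,i)
round 2: derive span(c,j) via R1 from span(c,i), span(i,j)
round 2: derive span(d,c) via R1 from span(d,i), span(i,c)
round 2: derive span(d,j) via R1 from span(d,i), span(i,j)
round 2: derive span(i,a) via R1 from span(i,c), span(c,a)
round 2: derive span(i,b) via R1 from span(i,c), span(c,b)
round 2: derive span(i,d) via R1 from span(i,c), span(c,d)
round 2: derive span(i,i) via R1 from span(i,c), span(c,i)
round 2: derive reach(a,a) via R2 from span(a,a)
round 2: derive reach(b,d) via R2 from span(b,d)
round 2: derive reach(c,a) via R2 from span(c,a)
round 2: derive reach(c,b) via R2 from span(c,b)
round 2: derive reach(c,c) via R2 from span(c,c)
round 2: derive reach(c,d) via R2 from span(c,d)
round 2: derive reach(c,i) via R2 from span(c,i)
round 2: derive reach(d,i) via R2 from span(d,i)
round 2: derive reach(i,c) via R2 from span(i,c)
round 2: derive reach(i,j) via R2 from span(i,j)
round 2: derive reach(j,a) via R2 from span(j,a)
round 2: derive reach(j,j) via R2 from span(j,j)
round 3: derive span(b,a) via R1 from span(b,i), span(i,a)
round 3: derive span(b,b) via R1 from span(b,i), span(i,b)
round 3: derive span(b,c) via R1 from span(b,d), span(d,c)
round 3: derive span(b,j) via R1 from span(b,d), span(d,j)
round 3: derive span(d,a) via R1 from span(d,c), span(c,a)
round 3: derive span(d,b) via R1 from span(d,c), span(c,b)
round 3: derive span(d,d) via R1 from span(d,c), span(c,d)
round 3: derive reach(b,i) via R2 from span(b,i)
round 3: derive reach(c,j) via R2 from span(c,j)
round 3: derive reach(d,c) via R2 from span(d,c)
round 3: derive reach(d,j) via R2 from span(d,j)
round 3: derive reach(i,a) via R2 from span(i,a)
round 3: derive reach(i,b) via R2 from span(i,b)
round 3: derive reach(i,d) via R2 from span(i,d)
round 3: derive reach(i,i) via R2 from span(i,i)
round 4: derive reach(b,a) via R2 from span(b,a)
round 4: derive reach(b,b) via R2 from span(b,b)
round 4: derive reach(b,c) via R2 from span(b,c)
round 4: derive reach(b,j) via R2 from span(b,j)
round 4: derive reach(d,a) via R2 from span(d,a)
round 4: derive reach(d,b) via R2 from span(d,b)
round 4: derive reach(d,d) via R2 from span(d,d)

yes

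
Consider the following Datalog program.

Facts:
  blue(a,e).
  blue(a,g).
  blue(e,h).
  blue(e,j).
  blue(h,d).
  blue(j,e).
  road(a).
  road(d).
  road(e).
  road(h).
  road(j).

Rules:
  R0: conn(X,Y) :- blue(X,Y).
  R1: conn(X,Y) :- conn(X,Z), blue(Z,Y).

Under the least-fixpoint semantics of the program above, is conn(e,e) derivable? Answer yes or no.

round 1: derive conn(a,e) via R0 from blue(a,e)
round 1: derive conn(a,g) via R0 from blue(a,g)
round 1: derive conn(e,h) via R0 from blue(e,h)
round 1: derive conn(e,j) via R0 from blue(e,j)
round 1: derive conn(h,d) via R0 from blue(h,d)
round 1: derive conn(j,e) via R0 from blue(j,e)
round 2: derive conn(a,h) via R1 from conn(a,e), blue(e,h)
round 2: derive conn(a,j) via R1 from conn(a,e), blue(e,j)
round 2: derive conn(e,d) via R1 from conn(e,h), blue(h,d)
round 2: derive conn(e,e) via R1 from conn(e,j), blue(j,e)
round 2: derive conn(j,h) via R1 from conn(j,e), blue(e,h)
round 2: derive conn(j,j) via R1 from conn(j,e), blue(e,j)
round 3: derive conn(a,d) via R1 from conn(a,h), blue(h,d)
round 3: derive conn(j,d) via R1 from conn(j,h), blue(h,d)

yes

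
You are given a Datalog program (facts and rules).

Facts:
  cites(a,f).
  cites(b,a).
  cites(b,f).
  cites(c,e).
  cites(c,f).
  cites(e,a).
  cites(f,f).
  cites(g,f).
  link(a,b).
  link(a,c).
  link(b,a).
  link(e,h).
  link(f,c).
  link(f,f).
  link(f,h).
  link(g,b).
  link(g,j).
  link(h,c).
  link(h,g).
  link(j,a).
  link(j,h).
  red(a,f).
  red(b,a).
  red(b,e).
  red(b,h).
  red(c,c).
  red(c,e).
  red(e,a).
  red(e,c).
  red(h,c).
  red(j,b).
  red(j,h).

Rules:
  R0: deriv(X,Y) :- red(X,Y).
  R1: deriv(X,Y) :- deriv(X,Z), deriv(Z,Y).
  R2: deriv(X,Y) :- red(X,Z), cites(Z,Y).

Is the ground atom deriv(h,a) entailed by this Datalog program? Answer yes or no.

yes

round 1: derive deriv(a,f) via R0 from red(a,f)
round 1: derive deriv(b,a) via R0 from red(b,a)
round 1: derive deriv(b,e) via R0 from red(b,e)
round 1: derive deriv(b,h) via R0 from red(b,h)
round 1: derive deriv(c,c) via R0 from red(c,c)
round 1: derive deriv(c,e) via R0 from red(c,e)
round 1: derive deriv(e,a) via R0 from red(e,a)
round 1: derive deriv(e,c) via R0 from red(e,c)
round 1: derive deriv(h,c) via R0 from red(h,c)
round 1: derive deriv(j,b) via R0 from red(j,b)
round 1: derive deriv(j,h) via R0 from red(j,h)
round 1: derive deriv(b,f) via R2 from red(b,a), cites(a,f)
round 1: derive deriv(c,a) via R2 from red(c,e), cites(e,a)
round 1: derive deriv(c,f) via R2 from red(c,c), cites(c,f)
round 1: derive deriv(e,e) via R2 from red(e,c), cites(c,e)
round 1: derive deriv(e,f) via R2 from red(e,a), cites(a,f)
round 1: derive deriv(h,e) via R2 from red(h,c), cites(c,e)
round 1: derive deriv(h,f) via R2 from red(h,c), cites(c,f)
round 1: derive deriv(j,a) via R2 from red(j,b), cites(b,a)
round 1: derive deriv(j,f) via R2 from red(j,b), cites(b,f)
round 2: derive deriv(b,c) via R1 from deriv(b,e), deriv(e,c)
round 2: derive deriv(h,a) via R1 from deriv(h,c), deriv(c,a)
round 2: derive deriv(j,c) via R1 from deriv(j,h), deriv(h,c)
round 2: derive deriv(j,e) via R1 from deriv(j,b), deriv(b,e)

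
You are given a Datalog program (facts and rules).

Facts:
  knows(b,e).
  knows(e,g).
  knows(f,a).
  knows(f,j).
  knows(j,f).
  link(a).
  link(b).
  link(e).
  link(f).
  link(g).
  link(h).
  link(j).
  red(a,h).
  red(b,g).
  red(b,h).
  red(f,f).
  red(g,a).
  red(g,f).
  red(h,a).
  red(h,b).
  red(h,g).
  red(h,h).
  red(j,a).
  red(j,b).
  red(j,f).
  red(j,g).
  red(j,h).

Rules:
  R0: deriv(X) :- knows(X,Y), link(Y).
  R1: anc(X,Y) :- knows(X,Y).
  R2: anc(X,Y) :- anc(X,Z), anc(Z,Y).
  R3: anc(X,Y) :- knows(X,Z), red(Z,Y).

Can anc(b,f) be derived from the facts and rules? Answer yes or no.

yes

round 1: derive anc(b,e) via R1 from knows(b,e)
round 1: derive anc(e,g) via R1 from knows(e,g)
round 1: derive anc(f,a) via R1 from knows(f,a)
round 1: derive anc(f,j) via R1 from knows(f,j)
round 1: derive anc(j,f) via R1 from knows(j,f)
round 1: derive anc(e,a) via R3 from knows(e,g), red(g,a)
round 1: derive anc(e,f) via R3 from knows(e,g), red(g,f)
round 1: derive anc(f,b) via R3 from knows(f,j), red(j,b)
round 1: derive anc(f,f) via R3 from knows(f,j), red(j,f)
round 1: derive anc(f,g) via R3 from knows(f,j), red(j,g)
round 1: derive anc(f,h) via R3 from knows(f,a), red(a,h)
round 2: derive anc(b,a) via R2 from anc(b,e), anc(e,a)
round 2: derive anc(b,f) via R2 from anc(b,e), anc(e,f)
round 2: derive anc(b,g) via R2 from anc(b,e), anc(e,g)
round 2: derive anc(e,b) via R2 from anc(e,f), anc(f,b)
round 2: derive anc(e,h) via R2 from anc(e,f), anc(f,h)
round 2: derive anc(e,j) via R2 from anc(e,f), anc(f,j)
round 2: derive anc(f,e) via R2 from anc(f,b), anc(b,e)
round 2: derive anc(j,a) via R2 from anc(j,f), anc(f,a)
round 2: derive anc(j,b) via R2 from anc(j,f), anc(f,b)
round 2: derive anc(j,g) via R2 from anc(j,f), anc(f,g)
round 2: derive anc(j,h) via R2 from anc(j,f), anc(f,h)
round 2: derive anc(j,j) via R2 from anc(j,f), anc(f,j)
round 3: derive anc(b,b) via R2 from anc(b,e), anc(e,b)
round 3: derive anc(b,h) via R2 from anc(b,e), anc(e,h)
round 3: derive anc(b,j) via R2 from anc(b,e), anc(e,j)
round 3: derive anc(e,e) via R2 from anc(e,b), anc(b,e)
round 3: derive anc(j,e) via R2 from anc(j,b), anc(b,e)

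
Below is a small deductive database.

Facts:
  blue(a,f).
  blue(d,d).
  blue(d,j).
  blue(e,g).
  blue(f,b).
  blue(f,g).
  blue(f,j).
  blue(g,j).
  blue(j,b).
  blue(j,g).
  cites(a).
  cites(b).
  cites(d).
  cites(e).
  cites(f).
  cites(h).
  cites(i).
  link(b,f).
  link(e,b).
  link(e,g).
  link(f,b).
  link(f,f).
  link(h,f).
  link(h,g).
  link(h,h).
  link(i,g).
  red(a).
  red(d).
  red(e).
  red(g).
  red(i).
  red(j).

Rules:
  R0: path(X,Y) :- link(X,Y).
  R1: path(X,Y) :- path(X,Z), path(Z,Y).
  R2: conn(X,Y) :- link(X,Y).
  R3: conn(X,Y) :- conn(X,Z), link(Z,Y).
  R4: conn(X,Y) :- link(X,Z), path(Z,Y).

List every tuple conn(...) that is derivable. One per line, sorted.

round 1: derive path(b,f) via R0 from link(b,f)
round 1: derive path(e,b) via R0 from link(e,b)
round 1: derive path(e,g) via R0 from link(e,g)
round 1: derive path(f,b) via R0 from link(f,b)
round 1: derive path(f,f) via R0 from link(f,f)
round 1: derive path(h,f) via R0 from link(h,f)
round 1: derive path(h,g) via R0 from link(h,g)
round 1: derive path(h,h) via R0 from link(h,h)
round 1: derive path(i,g) via R0 from link(i,g)
round 1: derive conn(b,f) via R2 from link(b,f)
round 1: derive conn(e,b) via R2 from link(e,b)
round 1: derive conn(e,g) via R2 from link(e,g)
round 1: derive conn(f,b) via R2 from link(f,b)
round 1: derive conn(f,f) via R2 from link(f,f)
round 1: derive conn(h,f) via R2 from link(h,f)
round 1: derive conn(h,g) via R2 from link(h,g)
round 1: derive conn(h,h) via R2 from link(h,h)
round 1: derive conn(i,g) via R2 from link(i,g)
round 2: derive path(b,b) via R1 from path(b,f), path(f,b)
round 2: derive path(e,f) via R1 from path(e,b), path(b,f)
round 2: derive path(h,b) via R1 from path(h,f), path(f,b)
round 2: derive conn(b,b) via R3 from conn(b,f), link(f,b)
round 2: derive conn(e,f) via R3 from conn(e,b), link(b,f)
round 2: derive conn(h,b) via R3 from conn(h,f), link(f,b)

conn(b,b)
conn(b,f)
conn(e,b)
conn(e,f)
conn(e,g)
conn(f,b)
conn(f,f)
conn(h,b)
conn(h,f)
conn(h,g)
conn(h,h)
conn(i,g)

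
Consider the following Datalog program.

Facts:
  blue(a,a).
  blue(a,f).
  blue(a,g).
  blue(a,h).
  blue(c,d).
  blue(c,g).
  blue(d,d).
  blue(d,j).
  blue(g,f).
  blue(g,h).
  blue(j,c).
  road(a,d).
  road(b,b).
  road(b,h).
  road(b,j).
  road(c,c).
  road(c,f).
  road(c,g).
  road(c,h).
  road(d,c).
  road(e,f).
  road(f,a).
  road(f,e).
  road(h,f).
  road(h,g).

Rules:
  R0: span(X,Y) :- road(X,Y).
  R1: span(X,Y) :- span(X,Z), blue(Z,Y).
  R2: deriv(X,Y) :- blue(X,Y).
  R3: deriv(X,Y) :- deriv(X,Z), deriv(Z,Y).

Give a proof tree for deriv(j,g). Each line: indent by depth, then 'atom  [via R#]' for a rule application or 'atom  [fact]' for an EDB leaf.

round 1: derive deriv(a,a) via R2 from blue(a,a)
round 1: derive deriv(a,f) via R2 from blue(a,f)
round 1: derive deriv(a,g) via R2 from blue(a,g)
round 1: derive deriv(a,h) via R2 from blue(a,h)
round 1: derive deriv(c,d) via R2 from blue(c,d)
round 1: derive deriv(c,g) via R2 from blue(c,g)
round 1: derive deriv(d,d) via R2 from blue(d,d)
round 1: derive deriv(d,j) via R2 from blue(d,j)
round 1: derive deriv(g,f) via R2 from blue(g,f)
round 1: derive deriv(g,h) via R2 from blue(g,h)
round 1: derive deriv(j,c) via R2 from blue(j,c)
round 2: derive deriv(c,f) via R3 from deriv(c,g), deriv(g,f)
round 2: derive deriv(c,h) via R3 from deriv(c,g), deriv(g,h)
round 2: derive deriv(c,j) via R3 from deriv(c,d), deriv(d,j)
round 2: derive deriv(d,c) via R3 from deriv(d,j), deriv(j,c)
round 2: derive deriv(j,d) via R3 from deriv(j,c), deriv(c,d)
round 2: derive deriv(j,g) via R3 from deriv(j,c), deriv(c,g)
round 3: derive deriv(c,c) via R3 from deriv(c,d), deriv(d,c)
round 3: derive deriv(d,f) via R3 from deriv(d,c), deriv(c,f)
round 3: derive deriv(d,g) via R3 from deriv(d,c), deriv(c,g)
round 3: derive deriv(d,h) via R3 from deriv(d,c), deriv(c,h)
round 3: derive deriv(j,f) via R3 from deriv(j,c), deriv(c,f)
round 3: derive deriv(j,h) via R3 from deriv(j,c), deriv(c,h)
round 3: derive deriv(j,j) via R3 from deriv(j,c), deriv(c,j)

deriv(j,g)  [via R3]
  deriv(j,c)  [via R2]
    blue(j,c)  [fact]
  deriv(c,g)  [via R2]
    blue(c,g)  [fact]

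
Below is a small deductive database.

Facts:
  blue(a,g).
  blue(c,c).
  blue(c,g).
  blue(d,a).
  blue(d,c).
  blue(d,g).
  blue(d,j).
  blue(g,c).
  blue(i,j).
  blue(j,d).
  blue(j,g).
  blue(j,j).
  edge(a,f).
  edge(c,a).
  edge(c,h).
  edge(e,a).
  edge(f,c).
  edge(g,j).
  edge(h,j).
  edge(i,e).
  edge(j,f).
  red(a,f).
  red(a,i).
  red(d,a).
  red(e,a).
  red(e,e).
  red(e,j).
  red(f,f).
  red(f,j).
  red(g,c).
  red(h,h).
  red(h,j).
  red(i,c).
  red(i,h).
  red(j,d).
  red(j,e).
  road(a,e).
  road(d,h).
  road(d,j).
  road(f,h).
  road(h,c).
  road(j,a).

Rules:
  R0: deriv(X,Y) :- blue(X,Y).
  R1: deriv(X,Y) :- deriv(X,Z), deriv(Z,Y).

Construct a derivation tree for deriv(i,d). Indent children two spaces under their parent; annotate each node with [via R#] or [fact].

deriv(i,d)  [via R1]
  deriv(i,j)  [via R0]
    blue(i,j)  [fact]
  deriv(j,d)  [via R0]
    blue(j,d)  [fact]

round 1: derive deriv(a,g) via R0 from blue(a,g)
round 1: derive deriv(c,c) via R0 from blue(c,c)
round 1: derive deriv(c,g) via R0 from blue(c,g)
round 1: derive deriv(d,a) via R0 from blue(d,a)
round 1: derive deriv(d,c) via R0 from blue(d,c)
round 1: derive deriv(d,g) via R0 from blue(d,g)
round 1: derive deriv(d,j) via R0 from blue(d,j)
round 1: derive deriv(g,c) via R0 from blue(g,c)
round 1: derive deriv(i,j) via R0 from blue(i,j)
round 1: derive deriv(j,d) via R0 from blue(j,d)
round 1: derive deriv(j,g) via R0 from blue(j,g)
round 1: derive deriv(j,j) via R0 from blue(j,j)
round 2: derive deriv(a,c) via R1 from deriv(a,g), deriv(g,c)
round 2: derive deriv(d,d) via R1 from deriv(d,j), deriv(j,d)
round 2: derive deriv(g,g) via R1 from deriv(g,c), deriv(c,g)
round 2: derive deriv(i,d) via R1 from deriv(i,j), deriv(j,d)
round 2: derive deriv(i,g) via R1 from deriv(i,j), deriv(j,g)
round 2: derive deriv(j,a) via R1 from deriv(j,d), deriv(d,a)
round 2: derive deriv(j,c) via R1 from deriv(j,d), deriv(d,c)
round 3: derive deriv(i,a) via R1 from deriv(i,d), deriv(d,a)
round 3: derive deriv(i,c) via R1 from deriv(i,d), deriv(d,c)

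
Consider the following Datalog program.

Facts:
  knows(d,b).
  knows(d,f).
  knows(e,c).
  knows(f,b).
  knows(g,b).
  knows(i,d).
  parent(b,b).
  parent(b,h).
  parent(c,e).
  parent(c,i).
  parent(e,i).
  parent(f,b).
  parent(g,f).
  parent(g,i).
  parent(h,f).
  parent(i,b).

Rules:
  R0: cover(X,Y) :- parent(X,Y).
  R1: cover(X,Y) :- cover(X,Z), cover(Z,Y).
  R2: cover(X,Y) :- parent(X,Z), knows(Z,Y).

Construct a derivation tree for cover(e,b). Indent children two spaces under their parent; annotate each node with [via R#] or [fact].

round 1: derive cover(b,b) via R0 from parent(b,b)
round 1: derive cover(b,h) via R0 from parent(b,h)
round 1: derive cover(c,e) via R0 from parent(c,e)
round 1: derive cover(c,i) via R0 from parent(c,i)
round 1: derive cover(e,i) via R0 from parent(e,i)
round 1: derive cover(f,b) via R0 from parent(f,b)
round 1: derive cover(g,f) via R0 from parent(g,f)
round 1: derive cover(g,i) via R0 from parent(g,i)
round 1: derive cover(h,f) via R0 from parent(h,f)
round 1: derive cover(i,b) via R0 from parent(i,b)
round 1: derive cover(c,c) via R2 from parent(c,e), knows(e,c)
round 1: derive cover(c,d) via R2 from parent(c,i), knows(i,d)
round 1: derive cover(e,d) via R2 from parent(e,i), knows(i,d)
round 1: derive cover(g,b) via R2 from parent(g,f), knows(f,b)
round 1: derive cover(g,d) via R2 from parent(g,i), knows(i,d)
round 1: derive cover(h,b) via R2 from parent(h,f), knows(f,b)
round 2: derive cover(b,f) via R1 from cover(b,h), cover(h,f)
round 2: derive cover(c,b) via R1 from cover(c,i), cover(i,b)
round 2: derive cover(e,b) via R1 from cover(e,i), cover(i,b)
round 2: derive cover(f,h) via R1 from cover(f,b), cover(b,h)
round 2: derive cover(g,h) via R1 from cover(g,b), cover(b,h)
round 2: derive cover(h,h) via R1 from cover(h,b), cover(b,h)
round 2: derive cover(i,h) via R1 from cover(i,b), cover(b,h)
round 3: derive cover(c,f) via R1 from cover(c,b), cover(b,f)
round 3: derive cover(c,h) via R1 from cover(c,b), cover(b,h)
round 3: derive cover(e,f) via R1 from cover(e,b), cover(b,f)
round 3: derive cover(e,h) via R1 from cover(e,b), cover(b,h)
round 3: derive cover(f,f) via R1 from cover(f,b), cover(b,f)
round 3: derive cover(i,f) via R1 from cover(i,b), cover(b,f)

cover(e,b)  [via R1]
  cover(e,i)  [via R0]
    parent(e,i)  [fact]
  cover(i,b)  [via R0]
    parent(i,b)  [fact]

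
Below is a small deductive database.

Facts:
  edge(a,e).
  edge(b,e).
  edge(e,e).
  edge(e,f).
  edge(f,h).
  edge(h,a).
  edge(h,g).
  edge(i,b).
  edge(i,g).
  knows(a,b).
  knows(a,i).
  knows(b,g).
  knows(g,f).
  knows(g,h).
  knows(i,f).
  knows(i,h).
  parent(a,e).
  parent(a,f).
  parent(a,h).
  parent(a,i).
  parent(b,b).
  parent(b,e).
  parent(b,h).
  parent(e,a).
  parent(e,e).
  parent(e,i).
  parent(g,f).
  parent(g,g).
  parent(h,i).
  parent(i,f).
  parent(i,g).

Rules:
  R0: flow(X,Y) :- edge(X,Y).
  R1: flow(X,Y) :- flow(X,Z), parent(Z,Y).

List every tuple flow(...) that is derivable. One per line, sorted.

flow(a,a)
flow(a,e)
flow(a,f)
flow(a,g)
flow(a,h)
flow(a,i)
flow(b,a)
flow(b,e)
flow(b,f)
flow(b,g)
flow(b,h)
flow(b,i)
flow(e,a)
flow(e,e)
flow(e,f)
flow(e,g)
flow(e,h)
flow(e,i)
flow(f,f)
flow(f,g)
flow(f,h)
flow(f,i)
flow(h,a)
flow(h,e)
flow(h,f)
flow(h,g)
flow(h,h)
flow(h,i)
flow(i,a)
flow(i,b)
flow(i,e)
flow(i,f)
flow(i,g)
flow(i,h)
flow(i,i)

round 1: derive flow(a,e) via R0 from edge(a,e)
round 1: derive flow(b,e) via R0 from edge(b,e)
round 1: derive flow(e,e) via R0 from edge(e,e)
round 1: derive flow(e,f) via R0 from edge(e,f)
round 1: derive flow(f,h) via R0 from edge(f,h)
round 1: derive flow(h,a) via R0 from edge(h,a)
round 1: derive flow(h,g) via R0 from edge(h,g)
round 1: derive flow(i,b) via R0 from edge(i,b)
round 1: derive flow(i,g) via R0 from edge(i,g)
round 2: derive flow(a,a) via R1 from flow(a,e), parent(e,a)
round 2: derive flow(a,i) via R1 from flow(a,e), parent(e,i)
round 2: derive flow(b,a) via R1 from flow(b,e), parent(e,a)
round 2: derive flow(b,i) via R1 from flow(b,e), parent(e,i)
round 2: derive flow(e,a) via R1 from flow(e,e), parent(e,a)
round 2: derive flow(e,i) via R1 from flow(e,e), parent(e,i)
round 2: derive flow(f,i) via R1 from flow(f,h), parent(h,i)
round 2: derive flow(h,e) via R1 from flow(h,a), parent(a,e)
round 2: derive flow(h,f) via R1 from flow(h,a), parent(a,f)
round 2: derive flow(h,h) via R1 from flow(h,a), parent(a,h)
round 2: derive flow(h,i) via R1 from flow(h,a), parent(a,i)
round 2: derive flow(i,e) via R1 from flow(i,b), parent(b,e)
round 2: derive flow(i,f) via R1 from flow(i,g), parent(g,f)
round 2: derive flow(i,h) via R1 from flow(i,b), parent(b,h)
round 3: derive flow(a,f) via R1 from flow(a,a), parent(a,f)
round 3: derive flow(a,g) via R1 from flow(a,i), parent(i,g)
round 3: derive flow(a,h) via R1 from flow(a,a), parent(a,h)
round 3: derive flow(b,f) via R1 from flow(b,a), parent(a,f)
round 3: derive flow(b,g) via R1 from flow(b,i), parent(i,g)
round 3: derive flow(b,h) via R1 from flow(b,a), parent(a,h)
round 3: derive flow(e,g) via R1 from flow(e,i), parent(i,g)
round 3: derive flow(e,h) via R1 from flow(e,a), parent(a,h)
round 3: derive flow(f,f) via R1 from flow(f,i), parent(i,f)
round 3: derive flow(f,g) via R1 from flow(f,i), parent(i,g)
round 3: derive flow(i,a) via R1 from flow(i,e), parent(e,a)
round 3: derive flow(i,i) via R1 from flow(i,e), parent(e,i)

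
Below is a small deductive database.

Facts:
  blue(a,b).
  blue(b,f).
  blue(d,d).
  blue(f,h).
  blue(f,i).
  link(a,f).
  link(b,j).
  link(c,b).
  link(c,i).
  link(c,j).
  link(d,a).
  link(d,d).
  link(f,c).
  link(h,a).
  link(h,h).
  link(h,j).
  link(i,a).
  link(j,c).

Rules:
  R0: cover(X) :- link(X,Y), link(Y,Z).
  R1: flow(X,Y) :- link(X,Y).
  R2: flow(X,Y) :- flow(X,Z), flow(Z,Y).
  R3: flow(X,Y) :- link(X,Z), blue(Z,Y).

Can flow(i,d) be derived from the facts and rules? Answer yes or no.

round 1: derive flow(a,f) via R1 from link(a,f)
round 1: derive flow(b,j) via R1 from link(b,j)
round 1: derive flow(c,b) via R1 from link(c,b)
round 1: derive flow(c,i) via R1 from link(c,i)
round 1: derive flow(c,j) via R1 from link(c,j)
round 1: derive flow(d,a) via R1 from link(d,a)
round 1: derive flow(d,d) via R1 from link(d,d)
round 1: derive flow(f,c) via R1 from link(f,c)
round 1: derive flow(h,a) via R1 from link(h,a)
round 1: derive flow(h,h) via R1 from link(h,h)
round 1: derive flow(h,j) via R1 from link(h,j)
round 1: derive flow(i,a) via R1 from link(i,a)
round 1: derive flow(j,c) via R1 from link(j,c)
round 1: derive flow(a,h) via R3 from link(a,f), blue(f,h)
round 1: derive flow(a,i) via R3 from link(a,f), blue(f,i)
round 1: derive flow(c,f) via R3 from link(c,b), blue(b,f)
round 1: derive flow(d,b) via R3 from link(d,a), blue(a,b)
round 1: derive flow(h,b) via R3 from link(h,a), blue(a,b)
round 1: derive flow(i,b) via R3 from link(i,a), blue(a,b)
round 2: derive flow(a,a) via R2 from flow(a,h), flow(h,a)
round 2: derive flow(a,b) via R2 from flow(a,h), flow(h,b)
round 2: derive flow(a,c) via R2 from flow(a,f), flow(f,c)
round 2: derive flow(a,j) via R2 from flow(a,h), flow(h,j)
round 2: derive flow(b,c) via R2 from flow(b,j), flow(j,c)
round 2: derive flow(c,a) via R2 from flow(c,i), flow(i,a)
round 2: derive flow(c,c) via R2 from flow(c,f), flow(f,c)
round 2: derive flow(d,f) via R2 from flow(d,a), flow(a,f)
round 2: derive flow(d,h) via R2 from flow(d,a), flow(a,h)
round 2: derive flow(d,i) via R2 from flow(d,a), flow(a,i)
round 2: derive flow(d,j) via R2 from flow(d,b), flow(b,j)
round 2: derive flow(f,b) via R2 from flow(f,c), flow(c,b)
round 2: derive flow(f,f) via R2 from flow(f,c), flow(c,f)
round 2: derive flow(f,i) via R2 from flow(f,c), flow(c,i)
round 2: derive flow(f,j) via R2 from flow(f,c), flow(c,j)
round 2: derive flow(h,c) via R2 from flow(h,j), flow(j,c)
round 2: derive flow(h,f) via R2 from flow(h,a), flow(a,f)
round 2: derive flow(h,i) via R2 from flow(h,a), flow(a,i)
round 2: derive flow(i,f) via R2 from flow(i,a), flow(a,f)
round 2: derive flow(i,h) via R2 from flow(i,a), flow(a,h)
round 2: derive flow(i,i) via R2 from flow(i,a), flow(a,i)
round 2: derive flow(i,j) via R2 from flow(i,b), flow(b,j)
round 2: derive flow(j,b) via R2 from flow(j,c), flow(c,b)
round 2: derive flow(j,f) via R2 from flow(j,c), flow(c,f)
round 2: derive flow(j,i) via R2 from flow(j,c), flow(c,i)
round 2: derive flow(j,j) via R2 from flow(j,c), flow(c,j)
round 3: derive flow(b,a) via R2 from flow(b,c), flow(c,a)
round 3: derive flow(b,b) via R2 from flow(b,c), flow(c,b)
round 3: derive flow(b,f) via R2 from flow(b,c), flow(c,f)
round 3: derive flow(b,i) via R2 from flow(b,c), flow(c,i)
round 3: derive flow(c,h) via R2 from flow(c,a), flow(a,h)
round 3: derive flow(d,c) via R2 from flow(d,a), flow(a,c)
round 3: derive flow(f,a) via R2 from flow(f,c), flow(c,a)
round 3: derive flow(f,h) via R2 from flow(f,i), flow(i,h)
round 3: derive flow(i,c) via R2 from flow(i,a), flow(a,c)
round 3: derive flow(j,a) via R2 from flow(j,c), flow(c,a)
round 3: derive flow(j,h) via R2 from flow(j,i), flow(i,h)
round 4: derive flow(b,h) via R2 from flow(b,a), flow(a,h)

no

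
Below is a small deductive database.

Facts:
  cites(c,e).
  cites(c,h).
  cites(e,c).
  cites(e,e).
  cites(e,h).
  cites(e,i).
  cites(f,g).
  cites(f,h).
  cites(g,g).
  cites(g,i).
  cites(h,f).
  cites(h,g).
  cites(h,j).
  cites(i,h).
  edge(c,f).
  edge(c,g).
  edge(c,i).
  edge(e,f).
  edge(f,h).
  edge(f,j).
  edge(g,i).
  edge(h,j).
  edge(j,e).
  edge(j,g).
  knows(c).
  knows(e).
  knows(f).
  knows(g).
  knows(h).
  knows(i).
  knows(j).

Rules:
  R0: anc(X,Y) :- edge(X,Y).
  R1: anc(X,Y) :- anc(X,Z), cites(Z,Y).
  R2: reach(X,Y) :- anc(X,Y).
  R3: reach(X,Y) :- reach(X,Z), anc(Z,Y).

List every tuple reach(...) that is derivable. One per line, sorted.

round 1: derive anc(c,f) via R0 from edge(c,f)
round 1: derive anc(c,g) via R0 from edge(c,g)
round 1: derive anc(c,i) via R0 from edge(c,i)
round 1: derive anc(e,f) via R0 from edge(e,f)
round 1: derive anc(f,h) via R0 from edge(f,h)
round 1: derive anc(f,j) via R0 from edge(f,j)
round 1: derive anc(g,i) via R0 from edge(g,i)
round 1: derive anc(h,j) via R0 from edge(h,j)
round 1: derive anc(j,e) via R0 from edge(j,e)
round 1: derive anc(j,g) via R0 from edge(j,g)
round 2: derive anc(c,h) via R1 from anc(c,f), cites(f,h)
round 2: derive anc(e,g) via R1 from anc(e,f), cites(f,g)
round 2: derive anc(e,h) via R1 from anc(e,f), cites(f,h)
round 2: derive anc(f,f) via R1 from anc(f,h), cites(h,f)
round 2: derive anc(f,g) via R1 from anc(f,h), cites(h,g)
round 2: derive anc(g,h) via R1 from anc(g,i), cites(i,h)
round 2: derive anc(j,c) via R1 from anc(j,e), cites(e,c)
round 2: derive anc(j,h) via R1 from anc(j,e), cites(e,h)
round 2: derive anc(j,i) via R1 from anc(j,e), cites(e,i)
round 2: derive reach(c,f) via R2 from anc(c,f)
round 2: derive reach(c,g) via R2 from anc(c,g)
round 2: derive reach(c,i) via R2 from anc(c,i)
round 2: derive reach(e,f) via R2 from anc(e,f)
round 2: derive reach(f,h) via R2 from anc(f,h)
round 2: derive reach(f,j) via R2 from anc(f,j)
round 2: derive reach(g,i) via R2 from anc(g,i)
round 2: derive reach(h,j) via R2 from anc(h,j)
round 2: derive reach(j,e) via R2 from anc(j,e)
round 2: derive reach(j,g) via R2 from anc(j,g)
round 3: derive anc(c,j) via R1 from anc(c,h), cites(h,j)
round 3: derive anc(e,i) via R1 from anc(e,g), cites(g,i)
round 3: derive anc(e,j) via R1 from anc(e,h), cites(h,j)
round 3: derive anc(f,i) via R1 from anc(f,g), cites(g,i)
round 3: derive anc(g,f) via R1 from anc(g,h), cites(h,f)
round 3: derive anc(g,g) via R1 from anc(g,h), cites(h,g)
round 3: derive anc(g,j) via R1 from anc(g,h), cites(h,j)
round 3: derive anc(j,f) via R1 from anc(j,h), cites(h,f)
round 3: derive anc(j,j) via R1 from anc(j,h), cites(h,j)
round 3: derive reach(c,h) via R2 from anc(c,h)
round 3: derive reach(e,g) via R2 from anc(e,g)
round 3: derive reach(e,h) via R2 from anc(e,h)
round 3: derive reach(f,f) via R2 from anc(f,f)
round 3: derive reach(f,g) via R2 from anc(f,g)
round 3: derive reach(g,h) via R2 from anc(g,h)
round 3: derive reach(j,c) via R2 from anc(j,c)
round 3: derive reach(j,h) via R2 from anc(j,h)
round 3: derive reach(j,i) via R2 from anc(j,i)
round 3: derive reach(c,j) via R3 from reach(c,f), anc(f,j)
round 3: derive reach(e,j) via R3 from reach(e,f), anc(f,j)
round 3: derive reach(f,c) via R3 from reach(f,j), anc(j,c)
round 3: derive reach(f,e) via R3 from reach(f,j), anc(j,e)
round 3: derive reach(f,i) via R3 from reach(f,j), anc(j,i)
round 3: derive reach(h,c) via R3 from reach(h,j), anc(j,c)
round 3: derive reach(h,e) via R3 from reach(h,j), anc(j,e)
round 3: derive reach(h,g) via R3 from reach(h,j), anc(j,g)
round 3: derive reach(h,h) via R3 from reach(h,j), anc(j,h)
round 3: derive reach(h,i) via R3 from reach(h,j), anc(j,i)
round 3: derive reach(j,f) via R3 from reach(j,e), anc(e,f)
round 4: derive reach(e,i) via R2 from anc(e,i)
round 4: derive reach(g,f) via R2 from anc(g,f)
round 4: derive reach(g,g) via R2 from anc(g,g)
round 4: derive reach(g,j) via R2 from anc(g,j)
round 4: derive reach(j,j) via R2 from anc(j,j)
round 4: derive reach(c,c) via R3 from reach(c,j), anc(j,c)
round 4: derive reach(c,e) via R3 from reach(c,j), anc(j,e)
round 4: derive reach(e,c) via R3 from reach(e,j), anc(j,c)
round 4: derive reach(e,e) via R3 from reach(e,j), anc(j,e)
round 4: derive reach(h,f) via R3 from reach(h,c), anc(c,f)
round 5: derive reach(g,c) via R3 from reach(g,j), anc(j,c)
round 5: derive reach(g,e) via R3 from reach(g,j), anc(j,e)

reach(c,c)
reach(c,e)
reach(c,f)
reach(c,g)
reach(c,h)
reach(c,i)
reach(c,j)
reach(e,c)
reach(e,e)
reach(e,f)
reach(e,g)
reach(e,h)
reach(e,i)
reach(e,j)
reach(f,c)
reach(f,e)
reach(f,f)
reach(f,g)
reach(f,h)
reach(f,i)
reach(f,j)
reach(g,c)
reach(g,e)
reach(g,f)
reach(g,g)
reach(g,h)
reach(g,i)
reach(g,j)
reach(h,c)
reach(h,e)
reach(h,f)
reach(h,g)
reach(h,h)
reach(h,i)
reach(h,j)
reach(j,c)
reach(j,e)
reach(j,f)
reach(j,g)
reach(j,h)
reach(j,i)
reach(j,j)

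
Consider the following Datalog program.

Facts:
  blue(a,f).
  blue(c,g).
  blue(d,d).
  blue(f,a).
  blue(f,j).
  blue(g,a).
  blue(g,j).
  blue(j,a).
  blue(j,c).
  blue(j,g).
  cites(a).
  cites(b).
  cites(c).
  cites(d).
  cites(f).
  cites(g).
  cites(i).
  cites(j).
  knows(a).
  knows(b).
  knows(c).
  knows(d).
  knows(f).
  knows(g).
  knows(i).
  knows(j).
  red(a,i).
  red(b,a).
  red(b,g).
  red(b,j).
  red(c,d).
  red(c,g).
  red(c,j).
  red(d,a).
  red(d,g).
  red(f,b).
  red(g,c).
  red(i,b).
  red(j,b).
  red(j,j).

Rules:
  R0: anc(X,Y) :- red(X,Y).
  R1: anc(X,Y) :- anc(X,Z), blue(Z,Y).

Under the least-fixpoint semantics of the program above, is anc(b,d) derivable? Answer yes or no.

no

round 1: derive anc(a,i) via R0 from red(a,i)
round 1: derive anc(b,a) via R0 from red(b,a)
round 1: derive anc(b,g) via R0 from red(b,g)
round 1: derive anc(b,j) via R0 from red(b,j)
round 1: derive anc(c,d) via R0 from red(c,d)
round 1: derive anc(c,g) via R0 from red(c,g)
round 1: derive anc(c,j) via R0 from red(c,j)
round 1: derive anc(d,a) via R0 from red(d,a)
round 1: derive anc(d,g) via R0 from red(d,g)
round 1: derive anc(f,b) via R0 from red(f,b)
round 1: derive anc(g,c) via R0 from red(g,c)
round 1: derive anc(i,b) via R0 from red(i,b)
round 1: derive anc(j,b) via R0 from red(j,b)
round 1: derive anc(j,j) via R0 from red(j,j)
round 2: derive anc(b,c) via R1 from anc(b,j), blue(j,c)
round 2: derive anc(b,f) via R1 from anc(b,a), blue(a,f)
round 2: derive anc(c,a) via R1 from anc(c,g), blue(g,a)
round 2: derive anc(c,c) via R1 from anc(c,j), blue(j,c)
round 2: derive anc(d,f) via R1 from anc(d,a), blue(a,f)
round 2: derive anc(d,j) via R1 from anc(d,g), blue(g,j)
round 2: derive anc(g,g) via R1 from anc(g,c), blue(c,g)
round 2: derive anc(j,a) via R1 from anc(j,j), blue(j,a)
round 2: derive anc(j,c) via R1 from anc(j,j), blue(j,c)
round 2: derive anc(j,g) via R1 from anc(j,j), blue(j,g)
round 3: derive anc(c,f) via R1 from anc(c,a), blue(a,f)
round 3: derive anc(d,c) via R1 from anc(d,j), blue(j,c)
round 3: derive anc(g,a) via R1 from anc(g,g), blue(g,a)
round 3: derive anc(g,j) via R1 from anc(g,g), blue(g,j)
round 3: derive anc(j,f) via R1 from anc(j,a), blue(a,f)
round 4: derive anc(g,f) via R1 from anc(g,a), blue(a,f)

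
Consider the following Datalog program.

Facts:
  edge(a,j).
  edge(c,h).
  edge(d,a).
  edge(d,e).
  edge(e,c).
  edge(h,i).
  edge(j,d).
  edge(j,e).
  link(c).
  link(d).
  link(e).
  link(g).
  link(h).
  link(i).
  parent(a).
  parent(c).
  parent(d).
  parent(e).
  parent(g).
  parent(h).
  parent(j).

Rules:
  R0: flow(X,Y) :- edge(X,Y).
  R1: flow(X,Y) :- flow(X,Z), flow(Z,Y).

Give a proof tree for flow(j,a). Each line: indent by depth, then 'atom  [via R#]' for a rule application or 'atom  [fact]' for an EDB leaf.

flow(j,a)  [via R1]
  flow(j,d)  [via R0]
    edge(j,d)  [fact]
  flow(d,a)  [via R0]
    edge(d,a)  [fact]

round 1: derive flow(a,j) via R0 from edge(a,j)
round 1: derive flow(c,h) via R0 from edge(c,h)
round 1: derive flow(d,a) via R0 from edge(d,a)
round 1: derive flow(d,e) via R0 from edge(d,e)
round 1: derive flow(e,c) via R0 from edge(e,c)
round 1: derive flow(h,i) via R0 from edge(h,i)
round 1: derive flow(j,d) via R0 from edge(j,d)
round 1: derive flow(j,e) via R0 from edge(j,e)
round 2: derive flow(a,d) via R1 from flow(a,j), flow(j,d)
round 2: derive flow(a,e) via R1 from flow(a,j), flow(j,e)
round 2: derive flow(c,i) via R1 from flow(c,h), flow(h,i)
round 2: derive flow(d,c) via R1 from flow(d,e), flow(e,c)
round 2: derive flow(d,j) via R1 from flow(d,a), flow(a,j)
round 2: derive flow(e,h) via R1 from flow(e,c), flow(c,h)
round 2: derive flow(j,a) via R1 from flow(j,d), flow(d,a)
round 2: derive flow(j,c) via R1 from flow(j,e), flow(e,c)
round 3: derive flow(a,a) via R1 from flow(a,d), flow(d,a)
round 3: derive flow(a,c) via R1 from flow(a,d), flow(d,c)
round 3: derive flow(a,h) via R1 from flow(a,e), flow(e,h)
round 3: derive flow(d,d) via R1 from flow(d,a), flow(a,d)
round 3: derive flow(d,h) via R1 from flow(d,c), flow(c,h)
round 3: derive flow(d,i) via R1 from flow(d,c), flow(c,i)
round 3: derive flow(e,i) via R1 from flow(e,c), flow(c,i)
round 3: derive flow(j,h) via R1 from flow(j,c), flow(c,h)
round 3: derive flow(j,i) via R1 from flow(j,c), flow(c,i)
round 3: derive flow(j,j) via R1 from flow(j,a), flow(a,j)
round 4: derive flow(a,i) via R1 from flow(a,c), flow(c,i)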